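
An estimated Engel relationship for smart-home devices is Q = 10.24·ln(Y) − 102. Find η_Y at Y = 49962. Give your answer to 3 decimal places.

1.165

At Y = 49962: Q = 8.787.
dQ/dY = 10.24/Y = 0.000204956 at this income.
η = (dQ/dY)·(Y/Q) = 0.000204956 × (49962/8.787) = 1.165.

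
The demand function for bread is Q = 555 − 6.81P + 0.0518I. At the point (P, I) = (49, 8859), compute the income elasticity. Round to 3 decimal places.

0.675

At P = 49, I = 8859: Q = 680.206.
Holding P constant, ∂Q/∂I = 0.0518.
η_I = (∂Q/∂I)·(I/Q) = 0.0518 × (8859/680.206) = 0.675.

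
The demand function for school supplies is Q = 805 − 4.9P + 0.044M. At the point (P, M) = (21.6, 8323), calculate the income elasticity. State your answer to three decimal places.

At P = 21.6, M = 8323: Q = 1065.372.
Holding P constant, ∂Q/∂M = 0.044.
η_M = (∂Q/∂M)·(M/Q) = 0.044 × (8323/1065.372) = 0.344.

0.344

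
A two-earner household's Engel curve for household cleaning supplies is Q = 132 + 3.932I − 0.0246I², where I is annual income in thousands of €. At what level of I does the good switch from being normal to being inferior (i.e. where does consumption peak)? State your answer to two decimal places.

79.92

dQ/dI = 3.932 − 0.0492I.
The good is inferior where dQ/dI < 0. Setting dQ/dI = 0 gives I = 3.932 / 0.0492 = 79.92.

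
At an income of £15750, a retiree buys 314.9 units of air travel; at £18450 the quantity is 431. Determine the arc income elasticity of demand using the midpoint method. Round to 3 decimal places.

1.972

ΔQ = 431 − 314.9 = 116.1; midpoint Q̄ = (314.9 + 431)/2 = 372.95.
ΔI = 18450 − 15750 = 2700; midpoint Ī = (15750 + 18450)/2 = 17100.
η = (ΔQ/Q̄) ÷ (ΔI/Ī) = (116.1/372.95) ÷ (2700/17100) = 1.972.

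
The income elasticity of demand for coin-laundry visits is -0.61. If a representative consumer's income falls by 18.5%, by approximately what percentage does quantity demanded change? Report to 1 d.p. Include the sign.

%ΔQ ≈ η × %ΔI = -0.61 × (-18.5%) = 11.3%.

11.3%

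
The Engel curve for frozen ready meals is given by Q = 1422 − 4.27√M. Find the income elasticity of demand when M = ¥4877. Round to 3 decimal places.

At M = 4877: Q = 1123.802.
dQ/dM = -4.27/(2√M) = -0.0305718 at this income.
η = (dQ/dM)·(M/Q) = -0.0305718 × (4877/1123.802) = -0.133.

-0.133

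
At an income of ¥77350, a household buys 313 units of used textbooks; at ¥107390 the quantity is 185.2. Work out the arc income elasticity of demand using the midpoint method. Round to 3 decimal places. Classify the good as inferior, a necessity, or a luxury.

-1.578 (inferior good)

ΔQ = 185.2 − 313 = -127.8; midpoint Q̄ = (313 + 185.2)/2 = 249.1.
ΔI = 107390 − 77350 = 30040; midpoint Ī = (77350 + 107390)/2 = 92370.
η = (ΔQ/Q̄) ÷ (ΔI/Ī) = (-127.8/249.1) ÷ (30040/92370) = -1.578.
η < 0 ⇒ inferior good.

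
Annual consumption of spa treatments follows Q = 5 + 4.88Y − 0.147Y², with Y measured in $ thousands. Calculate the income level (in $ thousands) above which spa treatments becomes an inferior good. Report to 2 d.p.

dQ/dY = 4.88 − 0.294Y.
The good is inferior where dQ/dY < 0. Setting dQ/dY = 0 gives Y = 4.88 / 0.294 = 16.60.

16.60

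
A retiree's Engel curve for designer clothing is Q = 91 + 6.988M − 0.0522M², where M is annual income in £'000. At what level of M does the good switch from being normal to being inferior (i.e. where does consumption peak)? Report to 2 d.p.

66.93

dQ/dM = 6.988 − 0.1044M.
The good is inferior where dQ/dM < 0. Setting dQ/dM = 0 gives M = 6.988 / 0.1044 = 66.93.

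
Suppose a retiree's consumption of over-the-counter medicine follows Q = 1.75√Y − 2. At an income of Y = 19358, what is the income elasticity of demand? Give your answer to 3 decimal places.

At Y = 19358: Q = 241.483.
dQ/dY = 1.75/(2√Y) = 0.00628895 at this income.
η = (dQ/dY)·(Y/Q) = 0.00628895 × (19358/241.483) = 0.504.

0.504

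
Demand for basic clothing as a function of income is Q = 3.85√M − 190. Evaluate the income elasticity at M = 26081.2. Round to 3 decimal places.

0.720

At M = 26081.2: Q = 431.762.
dQ/dM = 3.85/(2√M) = 0.0119197 at this income.
η = (dQ/dM)·(M/Q) = 0.0119197 × (26081.2/431.762) = 0.720.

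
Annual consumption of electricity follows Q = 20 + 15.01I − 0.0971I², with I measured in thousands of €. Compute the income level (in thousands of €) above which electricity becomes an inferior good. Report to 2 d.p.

77.29

dQ/dI = 15.01 − 0.1942I.
The good is inferior where dQ/dI < 0. Setting dQ/dI = 0 gives I = 15.01 / 0.1942 = 77.29.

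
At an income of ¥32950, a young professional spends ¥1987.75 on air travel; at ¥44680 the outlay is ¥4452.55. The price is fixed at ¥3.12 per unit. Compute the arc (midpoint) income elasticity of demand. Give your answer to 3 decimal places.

With a constant price, Q₁ = 1987.75/3.12 = 637.099 and Q₂ = 4452.55/3.12 = 1427.099 (equivalently, work directly with expenditure since P cancels).
Midpoint %ΔQ = (4452.55 − 1987.75)/3220.15 = 0.76543; midpoint %ΔI = (44680 − 32950)/38815 = 0.30220.
η = 0.76543 / 0.30220 = 2.533.

2.533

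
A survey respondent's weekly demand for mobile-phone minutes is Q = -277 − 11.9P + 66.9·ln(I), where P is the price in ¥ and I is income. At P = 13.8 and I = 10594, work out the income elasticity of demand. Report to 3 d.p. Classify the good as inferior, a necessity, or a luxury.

At P = 13.8, I = 10594: Q = 178.812.
Holding P constant, ∂Q/∂I = 66.9/I = 0.0063149.
η_I = (∂Q/∂I)·(I/Q) = 0.0063149 × (10594/178.812) = 0.374.
Since 0 < η < 1, this is a necessity.

0.374 (necessity)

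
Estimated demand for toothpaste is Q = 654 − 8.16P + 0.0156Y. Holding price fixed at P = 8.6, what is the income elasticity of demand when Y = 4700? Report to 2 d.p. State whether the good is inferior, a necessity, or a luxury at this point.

At P = 8.6, Y = 4700: Q = 657.144.
Holding P constant, ∂Q/∂Y = 0.0156.
η_Y = (∂Q/∂Y)·(Y/Q) = 0.0156 × (4700/657.144) = 0.11.
Since 0 < η < 1, this is a necessity.

0.11 (necessity)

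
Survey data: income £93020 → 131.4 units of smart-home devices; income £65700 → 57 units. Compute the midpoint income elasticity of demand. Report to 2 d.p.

2.29

ΔQ = 57 − 131.4 = -74.4; midpoint Q̄ = (131.4 + 57)/2 = 94.2.
ΔI = 65700 − 93020 = -27320; midpoint Ī = (93020 + 65700)/2 = 79360.
η = (ΔQ/Q̄) ÷ (ΔI/Ī) = (-74.4/94.2) ÷ (-27320/79360) = 2.29.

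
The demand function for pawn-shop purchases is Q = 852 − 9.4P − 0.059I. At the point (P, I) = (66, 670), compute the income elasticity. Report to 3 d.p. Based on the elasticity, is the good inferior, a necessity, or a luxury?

-0.206 (inferior good)

At P = 66, I = 670: Q = 192.070.
Holding P constant, ∂Q/∂I = −0.059.
η_I = (∂Q/∂I)·(I/Q) = -0.059 × (670/192.070) = -0.206.
Since η < 0, this is an inferior good.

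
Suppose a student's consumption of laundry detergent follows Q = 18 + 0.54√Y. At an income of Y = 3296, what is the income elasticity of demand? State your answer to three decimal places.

0.316

At Y = 3296: Q = 49.002.
dQ/dY = 0.54/(2√Y) = 0.00470295 at this income.
η = (dQ/dY)·(Y/Q) = 0.00470295 × (3296/49.002) = 0.316.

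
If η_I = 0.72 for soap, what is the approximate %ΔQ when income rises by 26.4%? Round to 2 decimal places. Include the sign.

%ΔQ ≈ η × %ΔI = 0.72 × 26.4% = 19.01%.

19.01%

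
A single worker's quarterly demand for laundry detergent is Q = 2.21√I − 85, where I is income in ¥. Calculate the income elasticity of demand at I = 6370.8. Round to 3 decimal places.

At I = 6370.8: Q = 91.396.
dQ/dI = 2.21/(2√I) = 0.0138441 at this income.
η = (dQ/dI)·(I/Q) = 0.0138441 × (6370.8/91.396) = 0.965.

0.965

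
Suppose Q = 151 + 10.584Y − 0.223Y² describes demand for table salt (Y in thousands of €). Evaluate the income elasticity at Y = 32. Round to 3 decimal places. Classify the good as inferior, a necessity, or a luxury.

At Y = 32: Q = 261.3360.
dQ/dY = 10.584 − 0.446Y = -3.68800.
η = (dQ/dY)·(Y/Q) = -3.68800 × (32/261.3360) = -0.452.
η < 0 ⇒ inferior good.

-0.452 (inferior good)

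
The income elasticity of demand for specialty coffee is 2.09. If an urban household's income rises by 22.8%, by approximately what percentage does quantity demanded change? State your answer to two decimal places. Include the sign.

%ΔQ ≈ η × %ΔI = 2.09 × 22.8% = 47.65%.

47.65%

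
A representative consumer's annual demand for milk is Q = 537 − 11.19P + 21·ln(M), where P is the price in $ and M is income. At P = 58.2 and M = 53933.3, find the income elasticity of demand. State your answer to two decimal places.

0.18

At P = 58.2, M = 53933.3: Q = 114.548.
Holding P constant, ∂Q/∂M = 21/M = 0.00038937.
η_M = (∂Q/∂M)·(M/Q) = 0.00038937 × (53933.3/114.548) = 0.18.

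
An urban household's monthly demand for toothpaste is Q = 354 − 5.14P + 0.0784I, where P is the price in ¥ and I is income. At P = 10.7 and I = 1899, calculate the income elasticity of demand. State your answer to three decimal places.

0.332

At P = 10.7, I = 1899: Q = 447.884.
Holding P constant, ∂Q/∂I = 0.0784.
η_I = (∂Q/∂I)·(I/Q) = 0.0784 × (1899/447.884) = 0.332.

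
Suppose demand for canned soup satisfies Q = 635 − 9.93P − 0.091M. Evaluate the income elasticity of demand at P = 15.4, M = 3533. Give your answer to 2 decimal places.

At P = 15.4, M = 3533: Q = 160.575.
Holding P constant, ∂Q/∂M = −0.091.
η_M = (∂Q/∂M)·(M/Q) = -0.091 × (3533/160.575) = -2.00.

-2.00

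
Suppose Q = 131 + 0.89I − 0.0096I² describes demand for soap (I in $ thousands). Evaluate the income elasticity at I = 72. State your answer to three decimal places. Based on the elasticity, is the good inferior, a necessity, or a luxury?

-0.244 (inferior good)

At I = 72: Q = 145.3136.
dQ/dI = 0.89 − 0.0192I = -0.49240.
η = (dQ/dI)·(I/Q) = -0.49240 × (72/145.3136) = -0.244.
η < 0 ⇒ inferior good.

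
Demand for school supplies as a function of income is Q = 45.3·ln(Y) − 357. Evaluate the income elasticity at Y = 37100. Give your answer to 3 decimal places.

At Y = 37100: Q = 119.618.
dQ/dY = 45.3/Y = 0.00122102 at this income.
η = (dQ/dY)·(Y/Q) = 0.00122102 × (37100/119.618) = 0.379.

0.379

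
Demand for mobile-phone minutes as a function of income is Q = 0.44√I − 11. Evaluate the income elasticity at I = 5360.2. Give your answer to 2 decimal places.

0.76

At I = 5360.2: Q = 21.214.
dQ/dI = 0.44/(2√I) = 0.00300491 at this income.
η = (dQ/dI)·(I/Q) = 0.00300491 × (5360.2/21.214) = 0.76.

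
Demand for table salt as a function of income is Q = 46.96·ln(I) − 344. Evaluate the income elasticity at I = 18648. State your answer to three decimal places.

At I = 18648: Q = 117.781.
dQ/dI = 46.96/I = 0.00251823 at this income.
η = (dQ/dI)·(I/Q) = 0.00251823 × (18648/117.781) = 0.399.

0.399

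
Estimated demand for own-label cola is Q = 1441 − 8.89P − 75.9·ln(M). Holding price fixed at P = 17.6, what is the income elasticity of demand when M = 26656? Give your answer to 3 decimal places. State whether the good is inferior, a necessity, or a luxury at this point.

-0.149 (inferior good)

At P = 17.6, M = 26656: Q = 511.057.
Holding P constant, ∂Q/∂M = -75.9/M = -0.00284739.
η_M = (∂Q/∂M)·(M/Q) = -0.00284739 × (26656/511.057) = -0.149.
Since η < 0, this is an inferior good.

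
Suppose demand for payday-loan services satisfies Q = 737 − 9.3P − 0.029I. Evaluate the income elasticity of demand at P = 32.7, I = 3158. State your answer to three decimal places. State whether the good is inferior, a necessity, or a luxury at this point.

At P = 32.7, I = 3158: Q = 341.308.
Holding P constant, ∂Q/∂I = −0.029.
η_I = (∂Q/∂I)·(I/Q) = -0.029 × (3158/341.308) = -0.268.
Since η < 0, this is an inferior good.

-0.268 (inferior good)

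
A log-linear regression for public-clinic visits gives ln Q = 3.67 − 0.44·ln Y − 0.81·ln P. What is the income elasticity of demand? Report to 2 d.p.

In a log-linear demand, the coefficient on ln Y is the income elasticity.
So η = -0.44.

-0.44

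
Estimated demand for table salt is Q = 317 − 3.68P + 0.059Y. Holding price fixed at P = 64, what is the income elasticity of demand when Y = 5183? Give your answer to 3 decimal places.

At P = 64, Y = 5183: Q = 387.277.
Holding P constant, ∂Q/∂Y = 0.059.
η_Y = (∂Q/∂Y)·(Y/Q) = 0.059 × (5183/387.277) = 0.790.

0.790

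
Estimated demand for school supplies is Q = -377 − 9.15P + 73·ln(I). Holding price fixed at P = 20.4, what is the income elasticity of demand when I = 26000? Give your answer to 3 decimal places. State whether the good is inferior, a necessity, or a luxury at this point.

At P = 20.4, I = 26000: Q = 178.447.
Holding P constant, ∂Q/∂I = 73/I = 0.00280769.
η_I = (∂Q/∂I)·(I/Q) = 0.00280769 × (26000/178.447) = 0.409.
Since 0 < η < 1, this is a necessity.

0.409 (necessity)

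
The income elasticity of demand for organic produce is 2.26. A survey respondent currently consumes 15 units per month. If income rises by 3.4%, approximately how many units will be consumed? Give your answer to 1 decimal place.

16.2

%ΔQ ≈ η × %ΔI = 2.26 × 3.4% = 7.684%.
New Q ≈ 15 × (1 + 0.07684) = 16.2.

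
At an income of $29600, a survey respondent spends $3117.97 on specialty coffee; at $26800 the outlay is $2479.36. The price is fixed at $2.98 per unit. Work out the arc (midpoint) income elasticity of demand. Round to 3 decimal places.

With a constant price, Q₁ = 3117.97/2.98 = 1046.299 and Q₂ = 2479.36/2.98 = 832.000 (equivalently, work directly with expenditure since P cancels).
Midpoint %ΔQ = (2479.36 − 3117.97)/2798.67 = -0.22818; midpoint %ΔI = (26800 − 29600)/28200 = -0.09929.
η = -0.22818 / -0.09929 = 2.298.

2.298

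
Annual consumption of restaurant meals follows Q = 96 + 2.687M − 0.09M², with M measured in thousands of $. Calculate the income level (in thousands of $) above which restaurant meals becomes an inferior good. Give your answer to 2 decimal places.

14.93

dQ/dM = 2.687 − 0.18M.
The good is inferior where dQ/dM < 0. Setting dQ/dM = 0 gives M = 2.687 / 0.18 = 14.93.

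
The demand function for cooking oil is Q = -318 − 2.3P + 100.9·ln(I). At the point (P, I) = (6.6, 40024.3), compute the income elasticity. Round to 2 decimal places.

At P = 6.6, I = 40024.3: Q = 736.082.
Holding P constant, ∂Q/∂I = 100.9/I = 0.00252097.
η_I = (∂Q/∂I)·(I/Q) = 0.00252097 × (40024.3/736.082) = 0.14.

0.14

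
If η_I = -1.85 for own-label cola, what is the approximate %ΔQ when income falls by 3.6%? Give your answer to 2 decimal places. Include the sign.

6.66%

%ΔQ ≈ η × %ΔI = -1.85 × (-3.6%) = 6.66%.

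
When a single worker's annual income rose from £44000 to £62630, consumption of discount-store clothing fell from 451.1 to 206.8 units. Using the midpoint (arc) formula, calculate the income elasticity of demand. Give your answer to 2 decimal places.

ΔQ = 206.8 − 451.1 = -244.3; midpoint Q̄ = (451.1 + 206.8)/2 = 328.95.
ΔI = 62630 − 44000 = 18630; midpoint Ī = (44000 + 62630)/2 = 53315.
η = (ΔQ/Q̄) ÷ (ΔI/Ī) = (-244.3/328.95) ÷ (18630/53315) = -2.13.

-2.13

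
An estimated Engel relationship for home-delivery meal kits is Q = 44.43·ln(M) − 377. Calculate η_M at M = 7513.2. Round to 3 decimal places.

At M = 7513.2: Q = 19.512.
dQ/dM = 44.43/M = 0.00591359 at this income.
η = (dQ/dM)·(M/Q) = 0.00591359 × (7513.2/19.512) = 2.277.

2.277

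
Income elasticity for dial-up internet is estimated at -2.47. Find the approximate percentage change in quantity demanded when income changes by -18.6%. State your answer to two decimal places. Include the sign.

45.94%

%ΔQ ≈ η × %ΔI = -2.47 × (-18.6%) = 45.94%.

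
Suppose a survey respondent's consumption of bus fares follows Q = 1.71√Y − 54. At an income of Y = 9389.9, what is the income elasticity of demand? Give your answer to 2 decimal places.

0.74

At Y = 9389.9: Q = 111.702.
dQ/dY = 1.71/(2√Y) = 0.00882339 at this income.
η = (dQ/dY)·(Y/Q) = 0.00882339 × (9389.9/111.702) = 0.74.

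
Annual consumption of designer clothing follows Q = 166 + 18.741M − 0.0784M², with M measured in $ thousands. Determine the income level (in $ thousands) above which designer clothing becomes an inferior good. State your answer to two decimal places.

119.52

dQ/dM = 18.741 − 0.1568M.
The good is inferior where dQ/dM < 0. Setting dQ/dM = 0 gives M = 18.741 / 0.1568 = 119.52.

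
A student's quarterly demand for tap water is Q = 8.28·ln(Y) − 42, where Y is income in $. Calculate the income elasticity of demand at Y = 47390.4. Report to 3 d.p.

At Y = 47390.4: Q = 47.144.
dQ/dY = 8.28/Y = 0.000174719 at this income.
η = (dQ/dY)·(Y/Q) = 0.000174719 × (47390.4/47.144) = 0.176.

0.176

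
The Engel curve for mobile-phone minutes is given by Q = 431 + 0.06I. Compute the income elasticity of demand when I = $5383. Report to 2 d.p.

0.43

At I = 5383: Q = 753.980.
dQ/dI = 0.06.
η = (dQ/dI)·(I/Q) = 0.06 × (5383/753.980) = 0.43.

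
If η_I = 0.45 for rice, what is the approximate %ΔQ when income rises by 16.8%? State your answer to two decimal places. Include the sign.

7.56%

%ΔQ ≈ η × %ΔI = 0.45 × 16.8% = 7.56%.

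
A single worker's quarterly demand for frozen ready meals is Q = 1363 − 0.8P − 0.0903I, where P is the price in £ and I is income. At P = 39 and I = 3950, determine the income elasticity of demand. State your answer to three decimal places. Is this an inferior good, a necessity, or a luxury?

At P = 39, I = 3950: Q = 975.115.
Holding P constant, ∂Q/∂I = −0.0903.
η_I = (∂Q/∂I)·(I/Q) = -0.0903 × (3950/975.115) = -0.366.
Since η < 0, this is an inferior good.

-0.366 (inferior good)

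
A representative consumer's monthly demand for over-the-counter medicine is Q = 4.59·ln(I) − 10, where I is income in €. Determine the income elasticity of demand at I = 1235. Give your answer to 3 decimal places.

At I = 1235: Q = 22.675.
dQ/dI = 4.59/I = 0.0037166 at this income.
η = (dQ/dI)·(I/Q) = 0.0037166 × (1235/22.675) = 0.202.

0.202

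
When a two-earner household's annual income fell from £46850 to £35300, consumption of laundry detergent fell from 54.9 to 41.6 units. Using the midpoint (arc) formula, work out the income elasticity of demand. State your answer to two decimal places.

0.98

ΔQ = 41.6 − 54.9 = -13.3; midpoint Q̄ = (54.9 + 41.6)/2 = 48.25.
ΔI = 35300 − 46850 = -11550; midpoint Ī = (46850 + 35300)/2 = 41075.
η = (ΔQ/Q̄) ÷ (ΔI/Ī) = (-13.3/48.25) ÷ (-11550/41075) = 0.98.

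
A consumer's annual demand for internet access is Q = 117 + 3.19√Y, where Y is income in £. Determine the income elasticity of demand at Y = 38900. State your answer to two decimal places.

At Y = 38900: Q = 746.166.
dQ/dY = 3.19/(2√Y) = 0.00808697 at this income.
η = (dQ/dY)·(Y/Q) = 0.00808697 × (38900/746.166) = 0.42.

0.42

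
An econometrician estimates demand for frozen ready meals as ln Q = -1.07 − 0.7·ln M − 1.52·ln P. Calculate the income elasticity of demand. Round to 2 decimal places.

In a log-linear demand, the coefficient on ln M is the income elasticity.
So η = -0.70.

-0.70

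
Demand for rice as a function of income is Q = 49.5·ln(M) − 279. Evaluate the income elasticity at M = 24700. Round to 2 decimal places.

0.22

At M = 24700: Q = 221.671.
dQ/dM = 49.5/M = 0.00200405 at this income.
η = (dQ/dM)·(M/Q) = 0.00200405 × (24700/221.671) = 0.22.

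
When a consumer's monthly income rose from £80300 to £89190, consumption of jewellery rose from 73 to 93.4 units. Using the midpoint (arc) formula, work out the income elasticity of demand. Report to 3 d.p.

ΔQ = 93.4 − 73 = 20.4; midpoint Q̄ = (73 + 93.4)/2 = 83.2.
ΔI = 89190 − 80300 = 8890; midpoint Ī = (80300 + 89190)/2 = 84745.
η = (ΔQ/Q̄) ÷ (ΔI/Ī) = (20.4/83.2) ÷ (8890/84745) = 2.337.

2.337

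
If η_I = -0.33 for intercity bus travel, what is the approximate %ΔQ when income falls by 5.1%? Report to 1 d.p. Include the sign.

1.7%

%ΔQ ≈ η × %ΔI = -0.33 × (-5.1%) = 1.7%.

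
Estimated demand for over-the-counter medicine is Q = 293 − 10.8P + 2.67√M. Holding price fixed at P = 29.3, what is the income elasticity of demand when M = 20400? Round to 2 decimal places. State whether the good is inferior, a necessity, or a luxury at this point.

At P = 29.3, M = 20400: Q = 357.912.
Holding P constant, ∂Q/∂M = 2.67/(2√M) = 0.00934687.
η_M = (∂Q/∂M)·(M/Q) = 0.00934687 × (20400/357.912) = 0.53.
Since 0 < η < 1, this is a necessity.

0.53 (necessity)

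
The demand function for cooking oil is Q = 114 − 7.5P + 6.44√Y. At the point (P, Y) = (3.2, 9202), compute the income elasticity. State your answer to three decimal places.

0.436

At P = 3.2, Y = 9202: Q = 707.770.
Holding P constant, ∂Q/∂Y = 6.44/(2√Y) = 0.0335672.
η_Y = (∂Q/∂Y)·(Y/Q) = 0.0335672 × (9202/707.770) = 0.436.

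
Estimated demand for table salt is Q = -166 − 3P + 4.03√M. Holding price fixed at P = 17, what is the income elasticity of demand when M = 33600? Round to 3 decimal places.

0.708

At P = 17, M = 33600: Q = 521.711.
Holding P constant, ∂Q/∂M = 4.03/(2√M) = 0.0109927.
η_M = (∂Q/∂M)·(M/Q) = 0.0109927 × (33600/521.711) = 0.708.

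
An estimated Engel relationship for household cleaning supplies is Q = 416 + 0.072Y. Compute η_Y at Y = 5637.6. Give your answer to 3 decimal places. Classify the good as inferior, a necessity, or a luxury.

At Y = 5637.6: Q = 821.907.
dQ/dY = 0.072.
η = (dQ/dY)·(Y/Q) = 0.072 × (5637.6/821.907) = 0.494.
Since 0 < η < 1, the good is a necessity.

0.494 (necessity)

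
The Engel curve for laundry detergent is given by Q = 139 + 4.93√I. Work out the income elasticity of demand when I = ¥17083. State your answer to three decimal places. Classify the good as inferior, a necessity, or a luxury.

At I = 17083: Q = 783.361.
dQ/dI = 4.93/(2√I) = 0.0188597 at this income.
η = (dQ/dI)·(I/Q) = 0.0188597 × (17083/783.361) = 0.411.
Since 0 < η < 1, the good is a necessity.

0.411 (necessity)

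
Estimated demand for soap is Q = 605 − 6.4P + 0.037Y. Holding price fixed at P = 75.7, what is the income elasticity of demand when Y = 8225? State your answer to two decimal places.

0.72

At P = 75.7, Y = 8225: Q = 424.845.
Holding P constant, ∂Q/∂Y = 0.037.
η_Y = (∂Q/∂Y)·(Y/Q) = 0.037 × (8225/424.845) = 0.72.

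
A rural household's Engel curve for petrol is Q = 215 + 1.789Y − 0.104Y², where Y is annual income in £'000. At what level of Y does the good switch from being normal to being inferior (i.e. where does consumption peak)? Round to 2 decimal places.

8.60

dQ/dY = 1.789 − 0.208Y.
The good is inferior where dQ/dY < 0. Setting dQ/dY = 0 gives Y = 1.789 / 0.208 = 8.60.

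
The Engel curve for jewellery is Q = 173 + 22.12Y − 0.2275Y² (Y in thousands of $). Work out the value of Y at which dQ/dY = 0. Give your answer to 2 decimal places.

48.62

dQ/dY = 22.12 − 0.455Y.
The good is inferior where dQ/dY < 0. Setting dQ/dY = 0 gives Y = 22.12 / 0.455 = 48.62.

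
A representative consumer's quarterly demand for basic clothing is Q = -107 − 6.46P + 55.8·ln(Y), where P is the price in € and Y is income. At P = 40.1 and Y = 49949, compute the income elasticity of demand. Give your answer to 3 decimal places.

At P = 40.1, Y = 49949: Q = 237.641.
Holding P constant, ∂Q/∂Y = 55.8/Y = 0.00111714.
η_Y = (∂Q/∂Y)·(Y/Q) = 0.00111714 × (49949/237.641) = 0.235.

0.235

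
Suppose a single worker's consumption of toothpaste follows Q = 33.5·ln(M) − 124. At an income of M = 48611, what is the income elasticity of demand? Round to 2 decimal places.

At M = 48611: Q = 237.519.
dQ/dM = 33.5/M = 0.000689144 at this income.
η = (dQ/dM)·(M/Q) = 0.000689144 × (48611/237.519) = 0.14.

0.14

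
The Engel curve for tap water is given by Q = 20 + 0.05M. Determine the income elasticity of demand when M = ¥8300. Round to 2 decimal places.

0.95

At M = 8300: Q = 435.000.
dQ/dM = 0.05.
η = (dQ/dM)·(M/Q) = 0.05 × (8300/435.000) = 0.95.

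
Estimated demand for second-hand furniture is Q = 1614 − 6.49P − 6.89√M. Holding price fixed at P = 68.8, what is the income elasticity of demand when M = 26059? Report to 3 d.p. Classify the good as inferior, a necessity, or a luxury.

-10.066 (inferior good)

At P = 68.8, M = 26059: Q = 55.249.
Holding P constant, ∂Q/∂M = -6.89/(2√M) = -0.0213408.
η_M = (∂Q/∂M)·(M/Q) = -0.0213408 × (26059/55.249) = -10.066.
Since η < 0, this is an inferior good.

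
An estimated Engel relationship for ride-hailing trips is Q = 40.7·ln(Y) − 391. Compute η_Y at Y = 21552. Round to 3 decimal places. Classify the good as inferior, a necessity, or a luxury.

At Y = 21552: Q = 15.114.
dQ/dY = 40.7/Y = 0.00188846 at this income.
η = (dQ/dY)·(Y/Q) = 0.00188846 × (21552/15.114) = 2.693.
Since η > 1, the good is a luxury.

2.693 (luxury)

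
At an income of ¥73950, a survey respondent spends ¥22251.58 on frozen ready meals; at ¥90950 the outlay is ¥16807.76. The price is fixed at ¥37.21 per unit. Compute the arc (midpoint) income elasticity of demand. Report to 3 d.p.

-1.352

With a constant price, Q₁ = 22251.58/37.21 = 598.000 and Q₂ = 16807.76/37.21 = 451.700 (equivalently, work directly with expenditure since P cancels).
Midpoint %ΔQ = (16807.76 − 22251.58)/19529.67 = -0.27875; midpoint %ΔI = (90950 − 73950)/82450 = 0.20619.
η = -0.27875 / 0.20619 = -1.352.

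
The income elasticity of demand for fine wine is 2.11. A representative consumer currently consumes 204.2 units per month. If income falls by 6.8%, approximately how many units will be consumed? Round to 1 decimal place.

174.9

%ΔQ ≈ η × %ΔI = 2.11 × (-6.8%) = -14.348%.
New Q ≈ 204.2 × (1 − 0.14348) = 174.9.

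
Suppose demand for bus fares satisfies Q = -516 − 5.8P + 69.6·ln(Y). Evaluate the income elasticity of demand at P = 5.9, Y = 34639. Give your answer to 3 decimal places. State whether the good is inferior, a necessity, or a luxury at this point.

0.393 (necessity)

At P = 5.9, Y = 34639: Q = 177.290.
Holding P constant, ∂Q/∂Y = 69.6/Y = 0.0020093.
η_Y = (∂Q/∂Y)·(Y/Q) = 0.0020093 × (34639/177.290) = 0.393.
Since 0 < η < 1, this is a necessity.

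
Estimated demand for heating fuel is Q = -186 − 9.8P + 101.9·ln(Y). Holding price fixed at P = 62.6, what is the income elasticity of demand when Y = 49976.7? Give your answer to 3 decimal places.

At P = 62.6, Y = 49976.7: Q = 303.008.
Holding P constant, ∂Q/∂Y = 101.9/Y = 0.00203895.
η_Y = (∂Q/∂Y)·(Y/Q) = 0.00203895 × (49976.7/303.008) = 0.336.

0.336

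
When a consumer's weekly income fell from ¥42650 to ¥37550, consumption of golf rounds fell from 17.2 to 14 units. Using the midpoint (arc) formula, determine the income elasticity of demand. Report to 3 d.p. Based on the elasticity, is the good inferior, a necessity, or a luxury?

ΔQ = 14 − 17.2 = -3.2; midpoint Q̄ = (17.2 + 14)/2 = 15.6.
ΔI = 37550 − 42650 = -5100; midpoint Ī = (42650 + 37550)/2 = 40100.
η = (ΔQ/Q̄) ÷ (ΔI/Ī) = (-3.2/15.6) ÷ (-5100/40100) = 1.613.
η > 1 ⇒ luxury.

1.613 (luxury)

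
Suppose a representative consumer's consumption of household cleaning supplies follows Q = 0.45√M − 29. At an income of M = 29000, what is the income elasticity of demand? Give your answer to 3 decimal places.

At M = 29000: Q = 47.632.
dQ/dM = 0.45/(2√M) = 0.00132125 at this income.
η = (dQ/dM)·(M/Q) = 0.00132125 × (29000/47.632) = 0.804.

0.804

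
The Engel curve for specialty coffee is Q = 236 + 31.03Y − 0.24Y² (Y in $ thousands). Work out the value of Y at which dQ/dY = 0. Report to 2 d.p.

64.65

dQ/dY = 31.03 − 0.48Y.
The good is inferior where dQ/dY < 0. Setting dQ/dY = 0 gives Y = 31.03 / 0.48 = 64.65.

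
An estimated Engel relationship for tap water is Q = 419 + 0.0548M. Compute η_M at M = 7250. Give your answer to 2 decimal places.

0.49

At M = 7250: Q = 816.300.
dQ/dM = 0.0548.
η = (dQ/dM)·(M/Q) = 0.0548 × (7250/816.300) = 0.49.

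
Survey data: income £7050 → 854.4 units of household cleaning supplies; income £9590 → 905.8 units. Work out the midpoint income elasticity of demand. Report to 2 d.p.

0.19

ΔQ = 905.8 − 854.4 = 51.4; midpoint Q̄ = (854.4 + 905.8)/2 = 880.1.
ΔI = 9590 − 7050 = 2540; midpoint Ī = (7050 + 9590)/2 = 8320.
η = (ΔQ/Q̄) ÷ (ΔI/Ī) = (51.4/880.1) ÷ (2540/8320) = 0.19.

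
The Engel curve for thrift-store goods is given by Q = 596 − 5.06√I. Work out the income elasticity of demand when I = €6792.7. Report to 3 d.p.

At I = 6792.7: Q = 178.966.
dQ/dI = -5.06/(2√I) = -0.0306972 at this income.
η = (dQ/dI)·(I/Q) = -0.0306972 × (6792.7/178.966) = -1.165.

-1.165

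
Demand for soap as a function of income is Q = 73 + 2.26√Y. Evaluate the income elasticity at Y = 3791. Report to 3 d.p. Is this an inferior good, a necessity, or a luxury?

0.328 (necessity)

At Y = 3791: Q = 212.151.
dQ/dY = 2.26/(2√Y) = 0.0183528 at this income.
η = (dQ/dY)·(Y/Q) = 0.0183528 × (3791/212.151) = 0.328.
Since 0 < η < 1, the good is a necessity.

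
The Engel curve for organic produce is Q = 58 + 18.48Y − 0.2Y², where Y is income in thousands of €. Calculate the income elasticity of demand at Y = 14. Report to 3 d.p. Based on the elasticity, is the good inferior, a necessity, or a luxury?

At Y = 14: Q = 277.5200.
dQ/dY = 18.48 − 0.4Y = 12.88000.
η = (dQ/dY)·(Y/Q) = 12.88000 × (14/277.5200) = 0.650.
0 < η < 1 ⇒ necessity.

0.650 (necessity)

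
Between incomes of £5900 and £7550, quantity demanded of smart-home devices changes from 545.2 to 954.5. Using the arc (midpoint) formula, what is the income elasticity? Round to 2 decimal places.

ΔQ = 954.5 − 545.2 = 409.3; midpoint Q̄ = (545.2 + 954.5)/2 = 749.85.
ΔI = 7550 − 5900 = 1650; midpoint Ī = (5900 + 7550)/2 = 6725.
η = (ΔQ/Q̄) ÷ (ΔI/Ī) = (409.3/749.85) ÷ (1650/6725) = 2.22.

2.22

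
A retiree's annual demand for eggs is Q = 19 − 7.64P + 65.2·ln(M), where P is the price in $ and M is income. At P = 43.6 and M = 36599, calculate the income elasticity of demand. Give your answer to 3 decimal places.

At P = 43.6, M = 36599: Q = 371.003.
Holding P constant, ∂Q/∂M = 65.2/M = 0.00178147.
η_M = (∂Q/∂M)·(M/Q) = 0.00178147 × (36599/371.003) = 0.176.

0.176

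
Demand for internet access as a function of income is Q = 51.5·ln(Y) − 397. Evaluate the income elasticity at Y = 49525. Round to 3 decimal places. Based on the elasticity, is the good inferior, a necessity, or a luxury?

At Y = 49525: Q = 159.727.
dQ/dY = 51.5/Y = 0.00103988 at this income.
η = (dQ/dY)·(Y/Q) = 0.00103988 × (49525/159.727) = 0.322.
Since 0 < η < 1, the good is a necessity.

0.322 (necessity)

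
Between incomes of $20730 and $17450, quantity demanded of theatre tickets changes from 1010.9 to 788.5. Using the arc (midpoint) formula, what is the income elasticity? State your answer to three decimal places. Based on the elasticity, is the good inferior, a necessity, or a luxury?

ΔQ = 788.5 − 1010.9 = -222.4; midpoint Q̄ = (1010.9 + 788.5)/2 = 899.7.
ΔI = 17450 − 20730 = -3280; midpoint Ī = (20730 + 17450)/2 = 19090.
η = (ΔQ/Q̄) ÷ (ΔI/Ī) = (-222.4/899.7) ÷ (-3280/19090) = 1.439.
η > 1 ⇒ luxury.

1.439 (luxury)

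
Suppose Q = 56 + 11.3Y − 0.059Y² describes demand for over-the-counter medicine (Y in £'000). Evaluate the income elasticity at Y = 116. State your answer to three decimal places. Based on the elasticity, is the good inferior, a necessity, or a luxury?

-0.484 (inferior good)

At Y = 116: Q = 572.8960.
dQ/dY = 11.3 − 0.118Y = -2.38800.
η = (dQ/dY)·(Y/Q) = -2.38800 × (116/572.8960) = -0.484.
η < 0 ⇒ inferior good.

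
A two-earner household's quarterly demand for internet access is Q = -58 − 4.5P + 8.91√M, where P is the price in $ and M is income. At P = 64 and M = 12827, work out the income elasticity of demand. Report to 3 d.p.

0.761

At P = 64, M = 12827: Q = 663.114.
Holding P constant, ∂Q/∂M = 8.91/(2√M) = 0.0393355.
η_M = (∂Q/∂M)·(M/Q) = 0.0393355 × (12827/663.114) = 0.761.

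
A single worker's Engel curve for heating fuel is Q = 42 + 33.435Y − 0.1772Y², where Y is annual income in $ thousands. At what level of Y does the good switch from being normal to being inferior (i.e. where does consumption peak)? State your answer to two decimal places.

94.34

dQ/dY = 33.435 − 0.3544Y.
The good is inferior where dQ/dY < 0. Setting dQ/dY = 0 gives Y = 33.435 / 0.3544 = 94.34.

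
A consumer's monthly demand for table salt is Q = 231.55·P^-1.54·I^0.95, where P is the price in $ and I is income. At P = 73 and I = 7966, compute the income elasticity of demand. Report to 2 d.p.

0.95

For a multiplicative demand Q = A·P^α·I^β, the income elasticity is β everywhere.
Here β = 0.95, so η = 0.95.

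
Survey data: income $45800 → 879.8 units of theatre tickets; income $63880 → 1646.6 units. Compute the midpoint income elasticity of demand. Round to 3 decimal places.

1.841

ΔQ = 1646.6 − 879.8 = 766.8; midpoint Q̄ = (879.8 + 1646.6)/2 = 1263.2.
ΔI = 63880 − 45800 = 18080; midpoint Ī = (45800 + 63880)/2 = 54840.
η = (ΔQ/Q̄) ÷ (ΔI/Ī) = (766.8/1263.2) ÷ (18080/54840) = 1.841.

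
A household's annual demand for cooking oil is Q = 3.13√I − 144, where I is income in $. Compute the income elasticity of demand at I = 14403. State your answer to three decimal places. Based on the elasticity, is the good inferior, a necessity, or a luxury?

0.811 (necessity)

At I = 14403: Q = 231.639.
dQ/dI = 3.13/(2√I) = 0.0130403 at this income.
η = (dQ/dI)·(I/Q) = 0.0130403 × (14403/231.639) = 0.811.
Since 0 < η < 1, the good is a necessity.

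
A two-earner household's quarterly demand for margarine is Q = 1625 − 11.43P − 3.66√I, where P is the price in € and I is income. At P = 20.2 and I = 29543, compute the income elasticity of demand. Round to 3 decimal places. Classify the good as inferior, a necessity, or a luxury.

At P = 20.2, I = 29543: Q = 765.030.
Holding P constant, ∂Q/∂I = -3.66/(2√I) = -0.0106469.
η_I = (∂Q/∂I)·(I/Q) = -0.0106469 × (29543/765.030) = -0.411.
Since η < 0, this is an inferior good.

-0.411 (inferior good)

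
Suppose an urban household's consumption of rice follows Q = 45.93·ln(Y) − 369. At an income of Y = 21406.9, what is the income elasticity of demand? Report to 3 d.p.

At Y = 21406.9: Q = 88.990.
dQ/dY = 45.93/Y = 0.00214557 at this income.
η = (dQ/dY)·(Y/Q) = 0.00214557 × (21406.9/88.990) = 0.516.

0.516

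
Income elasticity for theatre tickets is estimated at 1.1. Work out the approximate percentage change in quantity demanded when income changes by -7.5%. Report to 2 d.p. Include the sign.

-8.25%

%ΔQ ≈ η × %ΔI = 1.1 × (-7.5%) = -8.25%.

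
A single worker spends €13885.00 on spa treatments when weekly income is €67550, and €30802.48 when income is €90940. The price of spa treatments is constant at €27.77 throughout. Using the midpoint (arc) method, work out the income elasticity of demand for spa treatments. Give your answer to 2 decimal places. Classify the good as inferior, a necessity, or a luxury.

With a constant price, Q₁ = 13885.00/27.77 = 500.000 and Q₂ = 30802.48/27.77 = 1109.200 (equivalently, work directly with expenditure since P cancels).
Midpoint %ΔQ = (30802.48 − 13885.00)/22343.74 = 0.75715; midpoint %ΔI = (90940 − 67550)/79245 = 0.29516.
η = 0.75715 / 0.29516 = 2.57.
η > 1 ⇒ luxury.

2.57 (luxury)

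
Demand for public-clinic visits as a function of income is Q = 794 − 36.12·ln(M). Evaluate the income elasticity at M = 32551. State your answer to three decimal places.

-0.086

At M = 32551: Q = 418.693.
dQ/dM = -36.12/M = -0.00110964 at this income.
η = (dQ/dM)·(M/Q) = -0.00110964 × (32551/418.693) = -0.086.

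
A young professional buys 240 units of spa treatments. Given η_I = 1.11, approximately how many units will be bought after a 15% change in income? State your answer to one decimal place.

%ΔQ ≈ η × %ΔI = 1.11 × 15% = 16.65%.
New Q ≈ 240 × (1 + 0.1665) = 280.0.

280.0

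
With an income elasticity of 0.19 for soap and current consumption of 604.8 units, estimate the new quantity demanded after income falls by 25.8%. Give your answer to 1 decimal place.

575.2

%ΔQ ≈ η × %ΔI = 0.19 × (-25.8%) = -4.902%.
New Q ≈ 604.8 × (1 − 0.04902) = 575.2.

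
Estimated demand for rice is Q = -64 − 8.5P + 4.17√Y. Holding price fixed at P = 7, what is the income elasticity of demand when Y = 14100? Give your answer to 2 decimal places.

0.67

At P = 7, Y = 14100: Q = 371.660.
Holding P constant, ∂Q/∂Y = 4.17/(2√Y) = 0.0175589.
η_Y = (∂Q/∂Y)·(Y/Q) = 0.0175589 × (14100/371.660) = 0.67.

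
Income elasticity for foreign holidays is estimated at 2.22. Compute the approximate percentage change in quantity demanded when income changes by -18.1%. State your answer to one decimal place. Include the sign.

-40.2%

%ΔQ ≈ η × %ΔI = 2.22 × (-18.1%) = -40.2%.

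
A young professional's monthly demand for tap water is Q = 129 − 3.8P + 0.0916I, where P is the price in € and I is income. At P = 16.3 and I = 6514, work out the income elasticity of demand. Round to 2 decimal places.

0.90

At P = 16.3, I = 6514: Q = 663.742.
Holding P constant, ∂Q/∂I = 0.0916.
η_I = (∂Q/∂I)·(I/Q) = 0.0916 × (6514/663.742) = 0.90.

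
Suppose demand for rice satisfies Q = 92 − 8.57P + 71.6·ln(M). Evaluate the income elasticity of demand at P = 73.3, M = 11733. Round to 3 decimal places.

At P = 73.3, M = 11733: Q = 134.723.
Holding P constant, ∂Q/∂M = 71.6/M = 0.00610245.
η_M = (∂Q/∂M)·(M/Q) = 0.00610245 × (11733/134.723) = 0.531.

0.531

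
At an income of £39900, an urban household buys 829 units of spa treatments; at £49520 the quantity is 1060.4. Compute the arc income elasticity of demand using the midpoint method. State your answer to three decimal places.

ΔQ = 1060.4 − 829 = 231.4; midpoint Q̄ = (829 + 1060.4)/2 = 944.7.
ΔI = 49520 − 39900 = 9620; midpoint Ī = (39900 + 49520)/2 = 44710.
η = (ΔQ/Q̄) ÷ (ΔI/Ī) = (231.4/944.7) ÷ (9620/44710) = 1.138.

1.138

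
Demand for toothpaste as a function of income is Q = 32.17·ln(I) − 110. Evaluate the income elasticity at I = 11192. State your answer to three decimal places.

0.169

At I = 11192: Q = 189.919.
dQ/dI = 32.17/I = 0.00287437 at this income.
η = (dQ/dI)·(I/Q) = 0.00287437 × (11192/189.919) = 0.169.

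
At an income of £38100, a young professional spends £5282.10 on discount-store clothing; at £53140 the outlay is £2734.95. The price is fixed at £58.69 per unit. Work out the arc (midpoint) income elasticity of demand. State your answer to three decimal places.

With a constant price, Q₁ = 5282.10/58.69 = 90.000 and Q₂ = 2734.95/58.69 = 46.600 (equivalently, work directly with expenditure since P cancels).
Midpoint %ΔQ = (2734.95 − 5282.10)/4008.53 = -0.63543; midpoint %ΔI = (53140 − 38100)/45620 = 0.32968.
η = -0.63543 / 0.32968 = -1.927.

-1.927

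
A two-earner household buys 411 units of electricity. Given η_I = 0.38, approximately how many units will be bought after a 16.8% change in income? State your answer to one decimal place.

437.2

%ΔQ ≈ η × %ΔI = 0.38 × 16.8% = 6.384%.
New Q ≈ 411 × (1 + 0.06384) = 437.2.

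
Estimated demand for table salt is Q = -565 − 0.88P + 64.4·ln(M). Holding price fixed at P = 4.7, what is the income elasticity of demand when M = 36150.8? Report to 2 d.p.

0.60

At P = 4.7, M = 36150.8: Q = 106.771.
Holding P constant, ∂Q/∂M = 64.4/M = 0.00178143.
η_M = (∂Q/∂M)·(M/Q) = 0.00178143 × (36150.8/106.771) = 0.60.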